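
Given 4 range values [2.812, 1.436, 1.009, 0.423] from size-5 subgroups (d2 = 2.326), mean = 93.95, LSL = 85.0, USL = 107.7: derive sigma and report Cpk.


R_bar = (2.812 + 1.436 + 1.009 + 0.423) / 4 = 1.42
sigma = R_bar / d2 = 1.42 / 2.326 = 0.61049011
Cp = (USL - LSL)/(6*sigma) = (107.7 - 85.0)/(6*0.61049011) = 6.1972
Cpu = (107.7 - 93.95)/(3*0.61049011) = 7.5076
Cpl = (93.95 - 85.0)/(3*0.61049011) = 4.8868
Cpk = min(Cpu, Cpl) = 4.8868

4.8868


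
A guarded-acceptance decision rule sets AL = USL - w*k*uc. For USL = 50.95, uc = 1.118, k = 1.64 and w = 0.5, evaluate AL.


U = k * uc = 1.64 * 1.118 = 1.83352
guard band g = w * U = 0.5 * 1.83352 = 0.91676
AL = USL - g = 50.95 - 0.91676
AL = 50.0332

50.0332


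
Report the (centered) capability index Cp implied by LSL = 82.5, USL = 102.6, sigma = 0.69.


Cp = (USL - LSL) / (6 * sigma)
= (102.6 - 82.5) / (6 * 0.69)
= 20.1000 / 4.1400
= 4.8551

4.8551


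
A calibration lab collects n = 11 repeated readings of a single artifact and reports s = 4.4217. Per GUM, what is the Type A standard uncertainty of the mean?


u_A = s / sqrt(n)
u_A = 4.4217 / sqrt(11)
u_A = 4.4217 / 3.3166248
u_A = 1.3332

1.3332


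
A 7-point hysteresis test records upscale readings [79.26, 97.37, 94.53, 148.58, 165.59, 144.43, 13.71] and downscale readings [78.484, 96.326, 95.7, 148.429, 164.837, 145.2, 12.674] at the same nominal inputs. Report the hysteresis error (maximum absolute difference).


|79.26 - 78.484| = 0.7760
|97.37 - 96.326| = 1.0440
|94.53 - 95.7| = 1.1700
|148.58 - 148.429| = 0.1510
|165.59 - 164.837| = 0.7530
|144.43 - 145.2| = 0.7700
|13.71 - 12.674| = 1.0360
hysteresis = max(diffs) = 1.1700

1.1700


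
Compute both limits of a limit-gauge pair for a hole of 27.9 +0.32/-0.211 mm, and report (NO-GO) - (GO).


GO = nominal - lower_tol (smallest hole = maximum material condition)
GO = 27.9 - 0.211 = 27.689
NO-GO = nominal + upper_tol (largest hole = least material condition)
NO-GO = 27.9 + 0.32 = 28.22
spread = NO-GO - GO = 28.22 - 27.689 = 0.5310

0.5310


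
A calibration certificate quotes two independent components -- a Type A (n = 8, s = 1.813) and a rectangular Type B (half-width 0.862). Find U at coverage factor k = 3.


u_A = s / sqrt(n) = 1.813 / sqrt(8) = 0.6409923
u_B = half_width / sqrt(3) = 0.862 / sqrt(3) = 0.49767593
uc = sqrt(u_A^2 + u_B^2) = sqrt(0.6409923^2 + 0.49767593^2) = 0.81151245
U = k * uc = 3 * 0.81151245
U = 2.4345

2.4345


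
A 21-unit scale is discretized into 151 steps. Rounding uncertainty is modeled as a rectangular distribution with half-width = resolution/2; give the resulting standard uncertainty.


resolution = range / divisions
resolution = 21 / 151 = 0.13907285
u_res = resolution / (2*sqrt(3))
u_res = 0.13907285 / 3.4641016
u_res = 0.0401

0.0401


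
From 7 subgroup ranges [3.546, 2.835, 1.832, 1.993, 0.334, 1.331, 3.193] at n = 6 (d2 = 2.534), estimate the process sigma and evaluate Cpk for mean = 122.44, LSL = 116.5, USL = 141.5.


R_bar = (3.546 + 2.835 + 1.832 + 1.993 + 0.334 + 1.331 + 3.193) / 7 = 2.152
sigma = R_bar / d2 = 2.152 / 2.534 = 0.8492502
Cp = (USL - LSL)/(6*sigma) = (141.5 - 116.5)/(6*0.8492502) = 4.9063
Cpu = (141.5 - 122.44)/(3*0.8492502) = 7.4811
Cpl = (122.44 - 116.5)/(3*0.8492502) = 2.3315
Cpk = min(Cpu, Cpl) = 2.3315

2.3315


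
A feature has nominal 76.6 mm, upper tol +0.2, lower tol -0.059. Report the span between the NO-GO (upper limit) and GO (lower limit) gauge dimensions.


GO = nominal - lower_tol (smallest hole = maximum material condition)
GO = 76.6 - 0.059 = 76.541
NO-GO = nominal + upper_tol (largest hole = least material condition)
NO-GO = 76.6 + 0.2 = 76.8
spread = NO-GO - GO = 76.8 - 76.541 = 0.2590

0.2590


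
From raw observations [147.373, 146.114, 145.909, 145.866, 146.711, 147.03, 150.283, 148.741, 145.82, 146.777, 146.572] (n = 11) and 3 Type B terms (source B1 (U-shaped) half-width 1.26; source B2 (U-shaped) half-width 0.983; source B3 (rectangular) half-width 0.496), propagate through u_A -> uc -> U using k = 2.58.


mean = (147.373 + 146.114 + 145.909 + 145.866 + 146.711 + 147.03 + 150.283 + 148.741 + 145.82 + 146.777 + 146.572) / 11 = 147.0178182
s = sqrt(sum((x - mean)^2)/(n-1)) = 1.3753463
u_A = s / sqrt(n) = 1.3753463 / sqrt(11) = 0.41468251
u_B1 = 1.26 / sqrt(2) = 0.89095454
u_B2 = 0.983 / sqrt(2) = 0.69508597
u_B3 = 0.496 / sqrt(3) = 0.28636573
uc = sqrt(0.41468251^2 + 0.89095454^2 + 0.69508597^2 + 0.28636573^2) = 1.2373
U = k * uc = 2.58 * 1.2373
U = 3.1922

3.1922


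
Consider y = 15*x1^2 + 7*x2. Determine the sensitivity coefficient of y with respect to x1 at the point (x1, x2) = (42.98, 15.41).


y = 15*x1^2 + 7*x2
dy/dx1 = 2*15*x1
Evaluate at x1 = 42.98: c1 = 30 * 42.98
c1 = 1289.4000

1289.4000


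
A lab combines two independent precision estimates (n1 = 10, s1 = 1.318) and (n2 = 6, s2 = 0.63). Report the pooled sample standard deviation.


s_p = sqrt(((n1-1)*s1^2 + (n2-1)*s2^2) / (n1+n2-2))
numerator = (10-1)*1.318^2 + (6-1)*0.63^2 = 15.634116 + 1.9845 = 17.618616
denominator = 10 + 6 - 2 = 14
s_p^2 = 17.618616 / 14 = 1.2584726
s_p = sqrt(1.2584726) = 1.1218

1.1218


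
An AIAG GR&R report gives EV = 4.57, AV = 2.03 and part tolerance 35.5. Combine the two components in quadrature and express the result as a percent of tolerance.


GRR = sqrt(EV^2 + AV^2) = sqrt(4.57^2 + 2.03^2) = 5.00058
%GRR = GRR / tol * 100 = 5.00058 / 35.5 * 100
%GRR = 14.0861

14.0861


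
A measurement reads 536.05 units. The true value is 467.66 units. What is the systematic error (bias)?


Systematic error = measured - true
= 536.05 - 467.66
= 68.3900

68.3900


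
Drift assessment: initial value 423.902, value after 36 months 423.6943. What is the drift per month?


rate = (v2 - v1) / months
= (423.6943 - 423.902) / 36
= -0.2077 / 36
= -0.0058

-0.0058


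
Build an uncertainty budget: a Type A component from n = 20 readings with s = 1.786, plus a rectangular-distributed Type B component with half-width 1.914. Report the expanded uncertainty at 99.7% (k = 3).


u_A = s / sqrt(n) = 1.786 / sqrt(20) = 0.39936174
u_B = half_width / sqrt(3) = 1.914 / sqrt(3) = 1.1050484
uc = sqrt(u_A^2 + u_B^2) = sqrt(0.39936174^2 + 1.1050484^2) = 1.1749986
U = k * uc = 3 * 1.1749986
U = 3.5250

3.5250


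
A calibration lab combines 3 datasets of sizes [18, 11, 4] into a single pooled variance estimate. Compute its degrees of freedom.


nu = sum_i (n_i - 1)
nu = ((18 - 1) + (11 - 1) + (4 - 1))
nu = 17 + 10 + 3
nu = 30

30


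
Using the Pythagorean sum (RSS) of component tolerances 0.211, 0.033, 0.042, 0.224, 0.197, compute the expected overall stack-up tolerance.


RSS = sqrt(0.211^2 + 0.033^2 + 0.042^2 + 0.224^2 + 0.197^2)
= sqrt(0.136359)
= 0.3693

0.3693


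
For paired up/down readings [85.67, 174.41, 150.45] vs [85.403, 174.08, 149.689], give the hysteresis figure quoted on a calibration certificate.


|85.67 - 85.403| = 0.2670
|174.41 - 174.08| = 0.3300
|150.45 - 149.689| = 0.7610
hysteresis = max(diffs) = 0.7610

0.7610


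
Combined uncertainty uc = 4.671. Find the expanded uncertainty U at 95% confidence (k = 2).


U = k * uc
U = 2 * 4.671
U = 9.3420

9.3420


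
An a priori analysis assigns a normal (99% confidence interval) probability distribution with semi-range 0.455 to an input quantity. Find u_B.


u_B = half_width / 2.576
u_B = 0.455 / 2.576
u_B = 0.1766

0.1766


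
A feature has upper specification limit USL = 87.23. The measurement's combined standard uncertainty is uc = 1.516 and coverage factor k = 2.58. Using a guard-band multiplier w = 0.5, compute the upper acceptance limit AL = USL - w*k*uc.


U = k * uc = 2.58 * 1.516 = 3.91128
guard band g = w * U = 0.5 * 3.91128 = 1.95564
AL = USL - g = 87.23 - 1.95564
AL = 85.2744

85.2744


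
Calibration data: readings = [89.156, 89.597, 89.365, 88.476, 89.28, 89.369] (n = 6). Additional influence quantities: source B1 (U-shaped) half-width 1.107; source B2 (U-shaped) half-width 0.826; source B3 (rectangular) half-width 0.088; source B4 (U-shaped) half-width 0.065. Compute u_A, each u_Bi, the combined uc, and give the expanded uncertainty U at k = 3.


mean = (89.156 + 89.597 + 89.365 + 88.476 + 89.28 + 89.369) / 6 = 89.20716667
s = sqrt(sum((x - mean)^2)/(n-1)) = 0.38616029
u_A = s / sqrt(n) = 0.38616029 / sqrt(6) = 0.15764928
u_B1 = 1.107 / sqrt(2) = 0.78276721
u_B2 = 0.826 / sqrt(2) = 0.5840702
u_B3 = 0.088 / sqrt(3) = 0.050806824
u_B4 = 0.065 / sqrt(2) = 0.045961941
uc = sqrt(0.15764928^2 + 0.78276721^2 + 0.5840702^2 + 0.050806824^2 + 0.045961941^2) = 0.99167012
U = k * uc = 3 * 0.99167012
U = 2.9750

2.9750


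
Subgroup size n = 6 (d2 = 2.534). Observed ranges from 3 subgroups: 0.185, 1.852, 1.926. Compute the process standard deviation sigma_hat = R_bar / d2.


R_bar = (0.185 + 1.852 + 1.926) / 3
R_bar = 3.963 / 3 = 1.321
sigma_hat = R_bar / d2 = 1.321 / 2.534 = 0.5213

0.5213


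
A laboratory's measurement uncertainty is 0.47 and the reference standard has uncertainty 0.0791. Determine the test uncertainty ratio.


TUR = u_lab / u_ref
= 0.47 / 0.0791
= 5.9418

5.9418


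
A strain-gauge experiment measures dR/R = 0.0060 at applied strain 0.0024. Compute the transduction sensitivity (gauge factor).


GF = (dR/R) / epsilon
= 0.0060 / 0.0024
= 2.5000

2.5000


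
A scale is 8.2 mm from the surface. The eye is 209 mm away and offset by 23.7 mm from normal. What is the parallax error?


error = h * offset / d
= 8.2 * 23.7 / 209
= 0.9299

0.9299


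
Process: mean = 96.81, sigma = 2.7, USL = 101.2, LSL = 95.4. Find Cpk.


Cpu = (USL - mean) / (3*sigma) = (101.2 - 96.81) / (3*2.7) = 0.5420
Cpl = (mean - LSL) / (3*sigma) = (96.81 - 95.4) / (3*2.7) = 0.1741
Cpk = min(Cpu, Cpl) = 0.1741

0.1741


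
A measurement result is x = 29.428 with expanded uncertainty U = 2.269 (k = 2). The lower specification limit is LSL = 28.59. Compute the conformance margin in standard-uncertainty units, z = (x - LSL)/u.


u = U / k = 2.269 / 2 = 1.1345
margin = |LSL - x| = |28.59 - 29.428| = 0.838
z = margin / u = 0.838 / 1.1345
z = 0.7387

0.7387


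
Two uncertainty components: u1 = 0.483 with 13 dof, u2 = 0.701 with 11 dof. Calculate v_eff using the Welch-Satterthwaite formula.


uc = sqrt(u1^2 + u2^2) = sqrt(0.483^2 + 0.701^2) = 0.85128726
v_eff = uc^4 / (u1^4/v1 + u2^4/v2)
= 0.85128726^4 / (0.483^4/13 + 0.701^4/11)
= 0.52517559 / 0.02613871
v_eff = 20.0919

20.0919


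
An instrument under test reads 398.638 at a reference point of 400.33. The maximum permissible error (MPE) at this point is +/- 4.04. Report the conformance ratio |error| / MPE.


e = indication - reference = 398.638 - 400.33 = -1.6920
|e| = 1.6920
ratio = |e| / MPE = 1.6920 / 4.04
ratio = 0.4188

0.4188


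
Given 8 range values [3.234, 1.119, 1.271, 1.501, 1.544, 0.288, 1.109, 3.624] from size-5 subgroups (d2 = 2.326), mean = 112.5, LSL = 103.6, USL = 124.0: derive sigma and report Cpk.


R_bar = (3.234 + 1.119 + 1.271 + 1.501 + 1.544 + 0.288 + 1.109 + 3.624) / 8 = 1.71125
sigma = R_bar / d2 = 1.71125 / 2.326 = 0.73570507
Cp = (USL - LSL)/(6*sigma) = (124.0 - 103.6)/(6*0.73570507) = 4.6214
Cpu = (124.0 - 112.5)/(3*0.73570507) = 5.2104
Cpl = (112.5 - 103.6)/(3*0.73570507) = 4.0324
Cpk = min(Cpu, Cpl) = 4.0324

4.0324


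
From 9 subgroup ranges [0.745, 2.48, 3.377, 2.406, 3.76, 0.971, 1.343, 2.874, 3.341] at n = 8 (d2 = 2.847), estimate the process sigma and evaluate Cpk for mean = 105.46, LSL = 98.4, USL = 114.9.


R_bar = (0.745 + 2.48 + 3.377 + 2.406 + 3.76 + 0.971 + 1.343 + 2.874 + 3.341) / 9 = 2.3663333
sigma = R_bar / d2 = 2.3663333 / 2.847 = 0.8311673
Cp = (USL - LSL)/(6*sigma) = (114.9 - 98.4)/(6*0.8311673) = 3.3086
Cpu = (114.9 - 105.46)/(3*0.8311673) = 3.7858
Cpl = (105.46 - 98.4)/(3*0.8311673) = 2.8314
Cpk = min(Cpu, Cpl) = 2.8314

2.8314


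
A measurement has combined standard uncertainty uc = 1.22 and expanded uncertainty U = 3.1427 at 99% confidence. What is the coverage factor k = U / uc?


k = U / uc
k = 3.1427 / 1.22
k = 2.576

2.576


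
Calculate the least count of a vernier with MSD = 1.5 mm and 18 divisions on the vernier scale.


LC = MSD / n_div
= 1.5 / 18
= 0.0833

0.0833


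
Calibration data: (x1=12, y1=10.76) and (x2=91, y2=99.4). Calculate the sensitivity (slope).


slope = (y2 - y1) / (x2 - x1)
= (99.4 - 10.76) / (91 - 12)
= 88.6400 / 79
= 1.1220

1.1220


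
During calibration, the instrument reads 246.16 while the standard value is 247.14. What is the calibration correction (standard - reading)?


Correction = standard - reading
= 247.14 - 246.16
= 0.9800

0.9800


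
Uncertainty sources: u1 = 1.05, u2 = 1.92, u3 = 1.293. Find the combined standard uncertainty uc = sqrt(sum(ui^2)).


uc = sqrt(1.05^2 + 1.92^2 + 1.293^2)
uc = sqrt(6.460749)
uc = 2.5418

2.5418


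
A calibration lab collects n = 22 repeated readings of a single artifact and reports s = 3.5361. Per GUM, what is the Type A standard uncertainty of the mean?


u_A = s / sqrt(n)
u_A = 3.5361 / sqrt(22)
u_A = 3.5361 / 4.6904158
u_A = 0.7539

0.7539


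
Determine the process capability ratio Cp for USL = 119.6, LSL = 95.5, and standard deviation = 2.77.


Cp = (USL - LSL) / (6 * sigma)
= (119.6 - 95.5) / (6 * 2.77)
= 24.1000 / 16.6200
= 1.4501

1.4501


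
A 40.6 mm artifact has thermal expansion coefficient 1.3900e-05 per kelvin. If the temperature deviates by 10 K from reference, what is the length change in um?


dL = L * alpha * dT
= 40.6 * 1.3900e-05 * 10
= 0.0056434 mm
dL_um = 0.0056434 * 1000 = 5.6434 um

5.6434


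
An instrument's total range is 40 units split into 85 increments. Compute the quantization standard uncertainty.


resolution = range / divisions
resolution = 40 / 85 = 0.47058824
u_res = resolution / (2*sqrt(3))
u_res = 0.47058824 / 3.4641016
u_res = 0.1358

0.1358


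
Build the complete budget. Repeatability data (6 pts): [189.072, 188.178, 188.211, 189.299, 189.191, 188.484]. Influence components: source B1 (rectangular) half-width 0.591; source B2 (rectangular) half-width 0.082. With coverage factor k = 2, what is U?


mean = (189.072 + 188.178 + 188.211 + 189.299 + 189.191 + 188.484) / 6 = 188.7391667
s = sqrt(sum((x - mean)^2)/(n-1)) = 0.50740966
u_A = s / sqrt(n) = 0.50740966 / sqrt(6) = 0.20714913
u_B1 = 0.591 / sqrt(3) = 0.34121401
u_B2 = 0.082 / sqrt(3) = 0.047342722
uc = sqrt(0.20714913^2 + 0.34121401^2 + 0.047342722^2) = 0.40196902
U = k * uc = 2 * 0.40196902
U = 0.8039

0.8039


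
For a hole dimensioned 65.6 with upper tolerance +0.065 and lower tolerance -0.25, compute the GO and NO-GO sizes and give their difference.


GO = nominal - lower_tol (smallest hole = maximum material condition)
GO = 65.6 - 0.25 = 65.35
NO-GO = nominal + upper_tol (largest hole = least material condition)
NO-GO = 65.6 + 0.065 = 65.665
spread = NO-GO - GO = 65.665 - 65.35 = 0.3150

0.3150


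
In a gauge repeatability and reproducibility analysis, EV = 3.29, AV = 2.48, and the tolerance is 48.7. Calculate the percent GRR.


GRR = sqrt(EV^2 + AV^2) = sqrt(3.29^2 + 2.48^2) = 4.1200121
%GRR = GRR / tol * 100 = 4.1200121 / 48.7 * 100
%GRR = 8.4600

8.4600


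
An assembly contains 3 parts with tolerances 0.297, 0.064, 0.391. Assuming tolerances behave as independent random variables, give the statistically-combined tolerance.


RSS = sqrt(0.297^2 + 0.064^2 + 0.391^2)
= sqrt(0.245186)
= 0.4952

0.4952


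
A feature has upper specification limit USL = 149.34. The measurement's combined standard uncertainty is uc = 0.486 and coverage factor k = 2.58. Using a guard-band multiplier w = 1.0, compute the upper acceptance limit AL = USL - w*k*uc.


U = k * uc = 2.58 * 0.486 = 1.25388
guard band g = w * U = 1.0 * 1.25388 = 1.25388
AL = USL - g = 149.34 - 1.25388
AL = 148.0861

148.0861


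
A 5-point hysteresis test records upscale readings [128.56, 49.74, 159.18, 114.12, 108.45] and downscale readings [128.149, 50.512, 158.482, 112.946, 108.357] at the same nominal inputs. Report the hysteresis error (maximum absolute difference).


|128.56 - 128.149| = 0.4110
|49.74 - 50.512| = 0.7720
|159.18 - 158.482| = 0.6980
|114.12 - 112.946| = 1.1740
|108.45 - 108.357| = 0.0930
hysteresis = max(diffs) = 1.1740

1.1740


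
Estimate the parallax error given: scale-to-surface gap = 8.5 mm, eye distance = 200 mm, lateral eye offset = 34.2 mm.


error = h * offset / d
= 8.5 * 34.2 / 200
= 1.4535

1.4535


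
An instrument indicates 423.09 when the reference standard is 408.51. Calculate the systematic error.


Systematic error = measured - true
= 423.09 - 408.51
= 14.5800

14.5800


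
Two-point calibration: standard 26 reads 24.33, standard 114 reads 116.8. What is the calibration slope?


slope = (y2 - y1) / (x2 - x1)
= (116.8 - 24.33) / (114 - 26)
= 92.4700 / 88
= 1.0508

1.0508


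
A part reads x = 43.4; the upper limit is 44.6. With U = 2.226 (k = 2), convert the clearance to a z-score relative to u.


u = U / k = 2.226 / 2 = 1.113
margin = |USL - x| = |44.6 - 43.4| = 1.2
z = margin / u = 1.2 / 1.113
z = 1.0782

1.0782


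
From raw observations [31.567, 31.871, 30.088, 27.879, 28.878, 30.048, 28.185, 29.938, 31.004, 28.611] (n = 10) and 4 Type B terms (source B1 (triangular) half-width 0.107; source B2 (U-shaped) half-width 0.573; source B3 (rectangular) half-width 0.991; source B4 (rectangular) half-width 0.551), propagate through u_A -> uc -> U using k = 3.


mean = (31.567 + 31.871 + 30.088 + 27.879 + 28.878 + 30.048 + 28.185 + 29.938 + 31.004 + 28.611) / 10 = 29.8069
s = sqrt(sum((x - mean)^2)/(n-1)) = 1.3978648
u_A = s / sqrt(n) = 1.3978648 / sqrt(10) = 0.44204366
u_B1 = 0.107 / sqrt(6) = 0.043682567
u_B2 = 0.573 / sqrt(2) = 0.40517219
u_B3 = 0.991 / sqrt(3) = 0.57215412
u_B4 = 0.551 / sqrt(3) = 0.31812
uc = sqrt(0.44204366^2 + 0.043682567^2 + 0.40517219^2 + 0.57215412^2 + 0.31812^2) = 0.88883966
U = k * uc = 3 * 0.88883966
U = 2.6665

2.6665


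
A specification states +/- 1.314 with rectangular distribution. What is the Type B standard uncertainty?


u_B = half_width / sqrt(3)
u_B = 1.314 / 1.7320508
u_B = 0.7586

0.7586


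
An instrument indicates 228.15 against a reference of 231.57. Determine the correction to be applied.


Correction = standard - reading
= 231.57 - 228.15
= 3.4200

3.4200


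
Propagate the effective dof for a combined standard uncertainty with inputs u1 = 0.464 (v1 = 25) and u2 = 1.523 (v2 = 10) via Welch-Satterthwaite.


uc = sqrt(u1^2 + u2^2) = sqrt(0.464^2 + 1.523^2) = 1.5921134
v_eff = uc^4 / (u1^4/v1 + u2^4/v2)
= 1.5921134^4 / (0.464^4/25 + 1.523^4/10)
= 6.4253382 / 0.53987557
v_eff = 11.9015

11.9015


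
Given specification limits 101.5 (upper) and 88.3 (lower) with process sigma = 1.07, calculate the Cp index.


Cp = (USL - LSL) / (6 * sigma)
= (101.5 - 88.3) / (6 * 1.07)
= 13.2000 / 6.4200
= 2.0561

2.0561


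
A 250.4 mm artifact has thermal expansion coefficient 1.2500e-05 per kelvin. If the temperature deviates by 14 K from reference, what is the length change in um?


dL = L * alpha * dT
= 250.4 * 1.2500e-05 * 14
= 0.0438200 mm
dL_um = 0.0438200 * 1000 = 43.8200 um

43.8200


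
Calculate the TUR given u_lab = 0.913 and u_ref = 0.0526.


TUR = u_lab / u_ref
= 0.913 / 0.0526
= 17.3574

17.3574


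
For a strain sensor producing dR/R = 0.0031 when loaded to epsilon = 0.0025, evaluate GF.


GF = (dR/R) / epsilon
= 0.0031 / 0.0025
= 1.2400

1.2400


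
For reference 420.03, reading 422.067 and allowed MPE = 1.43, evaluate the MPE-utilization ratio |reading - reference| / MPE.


e = indication - reference = 422.067 - 420.03 = 2.0370
|e| = 2.0370
ratio = |e| / MPE = 2.0370 / 1.43
ratio = 1.4245

1.4245


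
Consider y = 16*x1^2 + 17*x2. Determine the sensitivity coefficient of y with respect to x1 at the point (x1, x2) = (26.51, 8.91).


y = 16*x1^2 + 17*x2
dy/dx1 = 2*16*x1
Evaluate at x1 = 26.51: c1 = 32 * 26.51
c1 = 848.3200

848.3200


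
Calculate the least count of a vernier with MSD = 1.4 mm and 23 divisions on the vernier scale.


LC = MSD / n_div
= 1.4 / 23
= 0.0609

0.0609


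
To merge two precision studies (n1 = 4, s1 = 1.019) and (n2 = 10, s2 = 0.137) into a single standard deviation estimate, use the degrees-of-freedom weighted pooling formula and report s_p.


s_p = sqrt(((n1-1)*s1^2 + (n2-1)*s2^2) / (n1+n2-2))
numerator = (4-1)*1.019^2 + (10-1)*0.137^2 = 3.115083 + 0.168921 = 3.284004
denominator = 4 + 10 - 2 = 12
s_p^2 = 3.284004 / 12 = 0.273667
s_p = sqrt(0.273667) = 0.5231

0.5231


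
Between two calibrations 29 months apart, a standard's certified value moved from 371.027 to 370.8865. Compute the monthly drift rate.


rate = (v2 - v1) / months
= (370.8865 - 371.027) / 29
= -0.1405 / 29
= -0.0048

-0.0048


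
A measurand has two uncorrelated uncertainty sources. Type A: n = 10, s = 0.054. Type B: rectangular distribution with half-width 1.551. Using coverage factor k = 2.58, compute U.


u_A = s / sqrt(n) = 0.054 / sqrt(10) = 0.017076299
u_B = half_width / sqrt(3) = 1.551 / sqrt(3) = 0.89547027
uc = sqrt(u_A^2 + u_B^2) = sqrt(0.017076299^2 + 0.89547027^2) = 0.89563307
U = k * uc = 2.58 * 0.89563307
U = 2.3107

2.3107


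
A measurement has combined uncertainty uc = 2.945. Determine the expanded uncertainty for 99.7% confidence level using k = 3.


U = k * uc
U = 3 * 2.945
U = 8.8350

8.8350


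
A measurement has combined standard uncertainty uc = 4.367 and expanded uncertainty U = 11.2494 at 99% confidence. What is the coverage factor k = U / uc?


k = U / uc
k = 11.2494 / 4.367
k = 2.576

2.576


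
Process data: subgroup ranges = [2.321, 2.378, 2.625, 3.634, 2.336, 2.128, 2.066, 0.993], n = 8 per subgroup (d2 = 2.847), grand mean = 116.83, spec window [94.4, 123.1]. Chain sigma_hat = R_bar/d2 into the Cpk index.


R_bar = (2.321 + 2.378 + 2.625 + 3.634 + 2.336 + 2.128 + 2.066 + 0.993) / 8 = 2.310125
sigma = R_bar / d2 = 2.310125 / 2.847 = 0.81142431
Cp = (USL - LSL)/(6*sigma) = (123.1 - 94.4)/(6*0.81142431) = 5.8950
Cpu = (123.1 - 116.83)/(3*0.81142431) = 2.5757
Cpl = (116.83 - 94.4)/(3*0.81142431) = 9.2143
Cpk = min(Cpu, Cpl) = 2.5757

2.5757


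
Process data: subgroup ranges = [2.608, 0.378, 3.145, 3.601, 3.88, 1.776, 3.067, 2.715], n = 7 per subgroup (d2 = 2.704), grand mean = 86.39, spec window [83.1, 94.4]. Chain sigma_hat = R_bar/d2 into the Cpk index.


R_bar = (2.608 + 0.378 + 3.145 + 3.601 + 3.88 + 1.776 + 3.067 + 2.715) / 8 = 2.64625
sigma = R_bar / d2 = 2.64625 / 2.704 = 0.97864275
Cp = (USL - LSL)/(6*sigma) = (94.4 - 83.1)/(6*0.97864275) = 1.9244
Cpu = (94.4 - 86.39)/(3*0.97864275) = 2.7283
Cpl = (86.39 - 83.1)/(3*0.97864275) = 1.1206
Cpk = min(Cpu, Cpl) = 1.1206

1.1206


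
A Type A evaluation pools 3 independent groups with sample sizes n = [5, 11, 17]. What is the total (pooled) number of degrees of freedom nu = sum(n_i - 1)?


nu = sum_i (n_i - 1)
nu = ((5 - 1) + (11 - 1) + (17 - 1))
nu = 4 + 10 + 16
nu = 30

30


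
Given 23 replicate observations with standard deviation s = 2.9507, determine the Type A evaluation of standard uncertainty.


u_A = s / sqrt(n)
u_A = 2.9507 / sqrt(23)
u_A = 2.9507 / 4.7958315
u_A = 0.6153

0.6153


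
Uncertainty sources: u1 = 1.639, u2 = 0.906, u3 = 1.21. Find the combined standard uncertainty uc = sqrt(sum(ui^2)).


uc = sqrt(1.639^2 + 0.906^2 + 1.21^2)
uc = sqrt(4.971257)
uc = 2.2296

2.2296


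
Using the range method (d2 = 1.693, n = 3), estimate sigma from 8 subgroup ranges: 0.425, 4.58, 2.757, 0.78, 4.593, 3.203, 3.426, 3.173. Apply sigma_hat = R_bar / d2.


R_bar = (0.425 + 4.58 + 2.757 + 0.78 + 4.593 + 3.203 + 3.426 + 3.173) / 8
R_bar = 22.937 / 8 = 2.867125
sigma_hat = R_bar / d2 = 2.867125 / 1.693 = 1.6935

1.6935


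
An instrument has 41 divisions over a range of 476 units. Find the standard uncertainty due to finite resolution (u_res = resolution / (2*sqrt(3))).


resolution = range / divisions
resolution = 476 / 41 = 11.609756
u_res = resolution / (2*sqrt(3))
u_res = 11.609756 / 3.4641016
u_res = 3.3514

3.3514


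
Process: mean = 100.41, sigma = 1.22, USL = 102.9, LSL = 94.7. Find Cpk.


Cpu = (USL - mean) / (3*sigma) = (102.9 - 100.41) / (3*1.22) = 0.6803
Cpl = (mean - LSL) / (3*sigma) = (100.41 - 94.7) / (3*1.22) = 1.5601
Cpk = min(Cpu, Cpl) = 0.6803

0.6803


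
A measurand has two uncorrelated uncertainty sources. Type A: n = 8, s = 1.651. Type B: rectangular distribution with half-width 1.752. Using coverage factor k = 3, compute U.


u_A = s / sqrt(n) = 1.651 / sqrt(8) = 0.58371665
u_B = half_width / sqrt(3) = 1.752 / sqrt(3) = 1.0115177
uc = sqrt(u_A^2 + u_B^2) = sqrt(0.58371665^2 + 1.0115177^2) = 1.1678584
U = k * uc = 3 * 1.1678584
U = 3.5036

3.5036


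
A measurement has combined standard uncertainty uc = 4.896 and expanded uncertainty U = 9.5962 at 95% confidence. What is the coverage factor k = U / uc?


k = U / uc
k = 9.5962 / 4.896
k = 1.96

1.96


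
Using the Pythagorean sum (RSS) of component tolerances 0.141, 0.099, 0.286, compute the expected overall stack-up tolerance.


RSS = sqrt(0.141^2 + 0.099^2 + 0.286^2)
= sqrt(0.111478)
= 0.3339

0.3339


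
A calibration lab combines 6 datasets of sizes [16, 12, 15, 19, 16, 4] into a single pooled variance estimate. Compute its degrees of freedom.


nu = sum_i (n_i - 1)
nu = ((16 - 1) + (12 - 1) + (15 - 1) + (19 - 1) + (16 - 1) + (4 - 1))
nu = 15 + 11 + 14 + 18 + 15 + 3
nu = 76

76


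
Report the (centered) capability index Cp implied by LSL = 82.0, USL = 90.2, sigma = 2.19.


Cp = (USL - LSL) / (6 * sigma)
= (90.2 - 82.0) / (6 * 2.19)
= 8.2000 / 13.1400
= 0.6240

0.6240


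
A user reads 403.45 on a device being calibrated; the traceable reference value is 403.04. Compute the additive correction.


Correction = standard - reading
= 403.04 - 403.45
= -0.4100

-0.4100


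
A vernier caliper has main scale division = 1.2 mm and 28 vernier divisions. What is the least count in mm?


LC = MSD / n_div
= 1.2 / 28
= 0.0429

0.0429


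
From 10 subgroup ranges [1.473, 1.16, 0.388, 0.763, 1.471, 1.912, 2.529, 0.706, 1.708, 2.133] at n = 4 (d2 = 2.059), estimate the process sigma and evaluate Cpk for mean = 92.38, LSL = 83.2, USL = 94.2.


R_bar = (1.473 + 1.16 + 0.388 + 0.763 + 1.471 + 1.912 + 2.529 + 0.706 + 1.708 + 2.133) / 10 = 1.4243
sigma = R_bar / d2 = 1.4243 / 2.059 = 0.69174356
Cp = (USL - LSL)/(6*sigma) = (94.2 - 83.2)/(6*0.69174356) = 2.6503
Cpu = (94.2 - 92.38)/(3*0.69174356) = 0.8770
Cpl = (92.38 - 83.2)/(3*0.69174356) = 4.4236
Cpk = min(Cpu, Cpl) = 0.8770

0.8770


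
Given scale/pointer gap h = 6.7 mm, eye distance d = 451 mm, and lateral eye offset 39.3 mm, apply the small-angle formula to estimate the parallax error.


error = h * offset / d
= 6.7 * 39.3 / 451
= 0.5838

0.5838


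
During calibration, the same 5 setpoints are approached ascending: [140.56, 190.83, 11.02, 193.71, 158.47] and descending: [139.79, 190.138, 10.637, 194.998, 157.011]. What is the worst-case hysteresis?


|140.56 - 139.79| = 0.7700
|190.83 - 190.138| = 0.6920
|11.02 - 10.637| = 0.3830
|193.71 - 194.998| = 1.2880
|158.47 - 157.011| = 1.4590
hysteresis = max(diffs) = 1.4590

1.4590


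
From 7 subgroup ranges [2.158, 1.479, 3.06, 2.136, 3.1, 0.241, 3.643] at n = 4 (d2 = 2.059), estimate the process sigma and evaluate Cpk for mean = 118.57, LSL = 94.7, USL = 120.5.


R_bar = (2.158 + 1.479 + 3.06 + 2.136 + 3.1 + 0.241 + 3.643) / 7 = 2.2595714
sigma = R_bar / d2 = 2.2595714 / 2.059 = 1.097412
Cp = (USL - LSL)/(6*sigma) = (120.5 - 94.7)/(6*1.097412) = 3.9183
Cpu = (120.5 - 118.57)/(3*1.097412) = 0.5862
Cpl = (118.57 - 94.7)/(3*1.097412) = 7.2504
Cpk = min(Cpu, Cpl) = 0.5862

0.5862


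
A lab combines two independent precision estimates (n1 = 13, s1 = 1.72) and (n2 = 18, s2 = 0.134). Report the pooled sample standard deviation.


s_p = sqrt(((n1-1)*s1^2 + (n2-1)*s2^2) / (n1+n2-2))
numerator = (13-1)*1.72^2 + (18-1)*0.134^2 = 35.5008 + 0.305252 = 35.806052
denominator = 13 + 18 - 2 = 29
s_p^2 = 35.806052 / 29 = 1.2346914
s_p = sqrt(1.2346914) = 1.1112

1.1112


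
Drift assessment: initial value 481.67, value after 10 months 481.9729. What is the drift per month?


rate = (v2 - v1) / months
= (481.9729 - 481.67) / 10
= 0.3029 / 10
= 0.0303

0.0303


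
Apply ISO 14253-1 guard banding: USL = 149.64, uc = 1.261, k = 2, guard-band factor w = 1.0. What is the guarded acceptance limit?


U = k * uc = 2 * 1.261 = 2.522
guard band g = w * U = 1.0 * 2.522 = 2.522
AL = USL - g = 149.64 - 2.522
AL = 147.1180

147.1180


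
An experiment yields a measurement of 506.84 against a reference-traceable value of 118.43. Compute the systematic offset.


Systematic error = measured - true
= 506.84 - 118.43
= 388.4100

388.4100


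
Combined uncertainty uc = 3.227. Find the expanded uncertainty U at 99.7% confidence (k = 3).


U = k * uc
U = 3 * 3.227
U = 9.6810

9.6810


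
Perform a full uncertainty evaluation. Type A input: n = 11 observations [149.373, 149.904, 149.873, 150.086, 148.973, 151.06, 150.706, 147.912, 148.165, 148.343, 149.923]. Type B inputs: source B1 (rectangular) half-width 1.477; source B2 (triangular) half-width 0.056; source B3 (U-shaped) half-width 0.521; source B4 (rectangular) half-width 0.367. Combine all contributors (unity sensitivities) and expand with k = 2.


mean = (149.373 + 149.904 + 149.873 + 150.086 + 148.973 + 151.06 + 150.706 + 147.912 + 148.165 + 148.343 + 149.923) / 11 = 149.4834545
s = sqrt(sum((x - mean)^2)/(n-1)) = 1.0318028
u_A = s / sqrt(n) = 1.0318028 / sqrt(11) = 0.31110025
u_B1 = 1.477 / sqrt(3) = 0.85274635
u_B2 = 0.056 / sqrt(6) = 0.022861904
u_B3 = 0.521 / sqrt(2) = 0.36840263
u_B4 = 0.367 / sqrt(3) = 0.21188755
uc = sqrt(0.31110025^2 + 0.85274635^2 + 0.022861904^2 + 0.36840263^2 + 0.21188755^2) = 1.0025464
U = k * uc = 2 * 1.0025464
U = 2.0051

2.0051


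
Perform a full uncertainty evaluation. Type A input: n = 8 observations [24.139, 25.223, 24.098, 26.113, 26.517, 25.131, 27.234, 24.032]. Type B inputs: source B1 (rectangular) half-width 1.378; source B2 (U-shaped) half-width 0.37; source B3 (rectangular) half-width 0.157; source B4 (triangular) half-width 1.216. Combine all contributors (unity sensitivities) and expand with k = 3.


mean = (24.139 + 25.223 + 24.098 + 26.113 + 26.517 + 25.131 + 27.234 + 24.032) / 8 = 25.310875
s = sqrt(sum((x - mean)^2)/(n-1)) = 1.2139962
u_A = s / sqrt(n) = 1.2139962 / sqrt(8) = 0.42921247
u_B1 = 1.378 / sqrt(3) = 0.79558867
u_B2 = 0.37 / sqrt(2) = 0.26162951
u_B3 = 0.157 / sqrt(3) = 0.090643992
u_B4 = 1.216 / sqrt(6) = 0.49642992
uc = sqrt(0.42921247^2 + 0.79558867^2 + 0.26162951^2 + 0.090643992^2 + 0.49642992^2) = 1.0678453
U = k * uc = 3 * 1.0678453
U = 3.2035

3.2035


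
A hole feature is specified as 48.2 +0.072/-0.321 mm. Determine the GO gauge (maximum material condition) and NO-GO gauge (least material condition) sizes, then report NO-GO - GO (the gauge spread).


GO = nominal - lower_tol (smallest hole = maximum material condition)
GO = 48.2 - 0.321 = 47.879
NO-GO = nominal + upper_tol (largest hole = least material condition)
NO-GO = 48.2 + 0.072 = 48.272
spread = NO-GO - GO = 48.272 - 47.879 = 0.3930

0.3930


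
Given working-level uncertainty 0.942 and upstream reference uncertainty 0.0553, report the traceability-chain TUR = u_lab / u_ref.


TUR = u_lab / u_ref
= 0.942 / 0.0553
= 17.0344

17.0344


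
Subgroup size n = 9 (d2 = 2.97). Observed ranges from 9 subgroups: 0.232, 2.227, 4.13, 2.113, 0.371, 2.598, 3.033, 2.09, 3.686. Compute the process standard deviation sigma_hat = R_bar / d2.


R_bar = (0.232 + 2.227 + 4.13 + 2.113 + 0.371 + 2.598 + 3.033 + 2.09 + 3.686) / 9
R_bar = 20.48 / 9 = 2.2755556
sigma_hat = R_bar / d2 = 2.2755556 / 2.97 = 0.7662

0.7662


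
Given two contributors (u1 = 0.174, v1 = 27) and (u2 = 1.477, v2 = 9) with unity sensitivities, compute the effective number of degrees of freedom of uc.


uc = sqrt(u1^2 + u2^2) = sqrt(0.174^2 + 1.477^2) = 1.4872138
v_eff = uc^4 / (u1^4/v1 + u2^4/v2)
= 1.4872138^4 / (0.174^4/27 + 1.477^4/9)
= 4.8920809 / 0.52881937
v_eff = 9.2509

9.2509


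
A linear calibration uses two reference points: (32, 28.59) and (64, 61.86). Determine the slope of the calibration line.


slope = (y2 - y1) / (x2 - x1)
= (61.86 - 28.59) / (64 - 32)
= 33.2700 / 32
= 1.0397

1.0397


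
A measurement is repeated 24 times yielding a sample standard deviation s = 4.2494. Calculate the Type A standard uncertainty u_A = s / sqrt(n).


u_A = s / sqrt(n)
u_A = 4.2494 / sqrt(24)
u_A = 4.2494 / 4.8989795
u_A = 0.8674

0.8674


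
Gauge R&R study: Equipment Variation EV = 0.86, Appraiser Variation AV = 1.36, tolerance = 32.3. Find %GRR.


GRR = sqrt(EV^2 + AV^2) = sqrt(0.86^2 + 1.36^2) = 1.6090991
%GRR = GRR / tol * 100 = 1.6090991 / 32.3 * 100
%GRR = 4.9817

4.9817


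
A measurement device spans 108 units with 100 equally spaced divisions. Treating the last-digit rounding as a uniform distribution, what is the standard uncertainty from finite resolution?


resolution = range / divisions
resolution = 108 / 100 = 1.08
u_res = resolution / (2*sqrt(3))
u_res = 1.08 / 3.4641016
u_res = 0.3118

0.3118


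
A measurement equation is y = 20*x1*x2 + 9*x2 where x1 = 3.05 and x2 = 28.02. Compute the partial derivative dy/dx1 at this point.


y = 20*x1*x2 + 9*x2
dy/dx1 = 20*x2
Evaluate at x2 = 28.02: c1 = 20 * 28.02
c1 = 560.4000

560.4000


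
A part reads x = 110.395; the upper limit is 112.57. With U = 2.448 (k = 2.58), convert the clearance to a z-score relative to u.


u = U / k = 2.448 / 2.58 = 0.94883721
margin = |USL - x| = |112.57 - 110.395| = 2.175
z = margin / u = 2.175 / 0.94883721
z = 2.2923

2.2923


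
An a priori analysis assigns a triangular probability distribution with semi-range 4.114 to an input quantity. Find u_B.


u_B = half_width / sqrt(6)
u_B = 4.114 / 2.4494897
u_B = 1.6795

1.6795


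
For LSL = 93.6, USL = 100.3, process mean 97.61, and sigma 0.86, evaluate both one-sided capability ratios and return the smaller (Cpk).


Cpu = (USL - mean) / (3*sigma) = (100.3 - 97.61) / (3*0.86) = 1.0426
Cpl = (mean - LSL) / (3*sigma) = (97.61 - 93.6) / (3*0.86) = 1.5543
Cpk = min(Cpu, Cpl) = 1.0426

1.0426


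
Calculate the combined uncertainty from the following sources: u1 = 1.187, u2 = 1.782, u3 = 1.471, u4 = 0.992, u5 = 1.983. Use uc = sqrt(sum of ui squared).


uc = sqrt(1.187^2 + 1.782^2 + 1.471^2 + 0.992^2 + 1.983^2)
uc = sqrt(11.664687)
uc = 3.4154

3.4154


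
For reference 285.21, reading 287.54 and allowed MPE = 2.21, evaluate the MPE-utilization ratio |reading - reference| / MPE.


e = indication - reference = 287.54 - 285.21 = 2.3300
|e| = 2.3300
ratio = |e| / MPE = 2.3300 / 2.21
ratio = 1.0543

1.0543


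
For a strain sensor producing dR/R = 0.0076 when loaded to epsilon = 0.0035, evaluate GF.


GF = (dR/R) / epsilon
= 0.0076 / 0.0035
= 2.1714

2.1714


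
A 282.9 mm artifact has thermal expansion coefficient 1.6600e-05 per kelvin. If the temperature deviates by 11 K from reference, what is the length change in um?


dL = L * alpha * dT
= 282.9 * 1.6600e-05 * 11
= 0.0516575 mm
dL_um = 0.0516575 * 1000 = 51.6575 um

51.6575


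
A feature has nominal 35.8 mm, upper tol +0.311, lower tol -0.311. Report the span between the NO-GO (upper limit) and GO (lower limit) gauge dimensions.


GO = nominal - lower_tol (smallest hole = maximum material condition)
GO = 35.8 - 0.311 = 35.489
NO-GO = nominal + upper_tol (largest hole = least material condition)
NO-GO = 35.8 + 0.311 = 36.111
spread = NO-GO - GO = 36.111 - 35.489 = 0.6220

0.6220


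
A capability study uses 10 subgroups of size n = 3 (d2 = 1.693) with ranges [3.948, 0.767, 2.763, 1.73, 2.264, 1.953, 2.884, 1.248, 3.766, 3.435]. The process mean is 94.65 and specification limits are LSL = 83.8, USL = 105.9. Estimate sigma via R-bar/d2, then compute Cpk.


R_bar = (3.948 + 0.767 + 2.763 + 1.73 + 2.264 + 1.953 + 2.884 + 1.248 + 3.766 + 3.435) / 10 = 2.4758
sigma = R_bar / d2 = 2.4758 / 1.693 = 1.4623745
Cp = (USL - LSL)/(6*sigma) = (105.9 - 83.8)/(6*1.4623745) = 2.5187
Cpu = (105.9 - 94.65)/(3*1.4623745) = 2.5643
Cpl = (94.65 - 83.8)/(3*1.4623745) = 2.4731
Cpk = min(Cpu, Cpl) = 2.4731

2.4731


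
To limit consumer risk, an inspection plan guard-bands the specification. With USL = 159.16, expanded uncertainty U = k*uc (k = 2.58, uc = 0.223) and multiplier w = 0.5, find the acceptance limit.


U = k * uc = 2.58 * 0.223 = 0.57534
guard band g = w * U = 0.5 * 0.57534 = 0.28767
AL = USL - g = 159.16 - 0.28767
AL = 158.8723

158.8723


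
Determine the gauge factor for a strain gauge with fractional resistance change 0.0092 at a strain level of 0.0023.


GF = (dR/R) / epsilon
= 0.0092 / 0.0023
= 4.0000

4.0000


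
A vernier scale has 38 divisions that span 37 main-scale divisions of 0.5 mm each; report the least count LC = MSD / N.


LC = MSD / n_div
= 0.5 / 38
= 0.0132

0.0132


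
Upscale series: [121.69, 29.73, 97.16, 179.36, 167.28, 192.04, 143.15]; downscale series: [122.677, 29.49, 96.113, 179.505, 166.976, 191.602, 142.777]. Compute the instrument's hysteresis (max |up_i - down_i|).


|121.69 - 122.677| = 0.9870
|29.73 - 29.49| = 0.2400
|97.16 - 96.113| = 1.0470
|179.36 - 179.505| = 0.1450
|167.28 - 166.976| = 0.3040
|192.04 - 191.602| = 0.4380
|143.15 - 142.777| = 0.3730
hysteresis = max(diffs) = 1.0470

1.0470


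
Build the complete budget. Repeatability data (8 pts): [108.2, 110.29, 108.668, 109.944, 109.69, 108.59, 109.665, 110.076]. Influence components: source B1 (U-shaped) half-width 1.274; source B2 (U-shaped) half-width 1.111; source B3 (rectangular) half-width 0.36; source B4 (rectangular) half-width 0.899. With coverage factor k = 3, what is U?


mean = (108.2 + 110.29 + 108.668 + 109.944 + 109.69 + 108.59 + 109.665 + 110.076) / 8 = 109.390375
s = sqrt(sum((x - mean)^2)/(n-1)) = 0.78654033
u_A = s / sqrt(n) = 0.78654033 / sqrt(8) = 0.278084
u_B1 = 1.274 / sqrt(2) = 0.90085404
u_B2 = 1.111 / sqrt(2) = 0.78559563
u_B3 = 0.36 / sqrt(3) = 0.2078461
u_B4 = 0.899 / sqrt(3) = 0.51903789
uc = sqrt(0.278084^2 + 0.90085404^2 + 0.78559563^2 + 0.2078461^2 + 0.51903789^2) = 1.3485657
U = k * uc = 3 * 1.3485657
U = 4.0457

4.0457


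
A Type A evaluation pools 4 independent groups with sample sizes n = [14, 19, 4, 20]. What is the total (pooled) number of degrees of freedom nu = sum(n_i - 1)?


nu = sum_i (n_i - 1)
nu = ((14 - 1) + (19 - 1) + (4 - 1) + (20 - 1))
nu = 13 + 18 + 3 + 19
nu = 53

53


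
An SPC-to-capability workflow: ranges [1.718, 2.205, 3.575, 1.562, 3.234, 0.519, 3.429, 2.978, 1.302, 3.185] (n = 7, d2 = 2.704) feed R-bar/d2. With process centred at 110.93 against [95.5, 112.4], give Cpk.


R_bar = (1.718 + 2.205 + 3.575 + 1.562 + 3.234 + 0.519 + 3.429 + 2.978 + 1.302 + 3.185) / 10 = 2.3707
sigma = R_bar / d2 = 2.3707 / 2.704 = 0.87673817
Cp = (USL - LSL)/(6*sigma) = (112.4 - 95.5)/(6*0.87673817) = 3.2127
Cpu = (112.4 - 110.93)/(3*0.87673817) = 0.5589
Cpl = (110.93 - 95.5)/(3*0.87673817) = 5.8664
Cpk = min(Cpu, Cpl) = 0.5589

0.5589


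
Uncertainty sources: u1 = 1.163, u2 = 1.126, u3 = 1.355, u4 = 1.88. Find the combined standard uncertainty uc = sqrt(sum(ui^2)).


uc = sqrt(1.163^2 + 1.126^2 + 1.355^2 + 1.88^2)
uc = sqrt(7.99087)
uc = 2.8268

2.8268


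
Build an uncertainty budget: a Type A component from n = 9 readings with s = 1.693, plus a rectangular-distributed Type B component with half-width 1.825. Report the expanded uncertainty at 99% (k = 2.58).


u_A = s / sqrt(n) = 1.693 / sqrt(9) = 0.56433333
u_B = half_width / sqrt(3) = 1.825 / sqrt(3) = 1.0536642
uc = sqrt(u_A^2 + u_B^2) = sqrt(0.56433333^2 + 1.0536642^2) = 1.1952742
U = k * uc = 2.58 * 1.1952742
U = 3.0838

3.0838


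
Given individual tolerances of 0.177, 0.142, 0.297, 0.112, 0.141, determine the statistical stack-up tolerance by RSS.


RSS = sqrt(0.177^2 + 0.142^2 + 0.297^2 + 0.112^2 + 0.141^2)
= sqrt(0.172127)
= 0.4149

0.4149
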